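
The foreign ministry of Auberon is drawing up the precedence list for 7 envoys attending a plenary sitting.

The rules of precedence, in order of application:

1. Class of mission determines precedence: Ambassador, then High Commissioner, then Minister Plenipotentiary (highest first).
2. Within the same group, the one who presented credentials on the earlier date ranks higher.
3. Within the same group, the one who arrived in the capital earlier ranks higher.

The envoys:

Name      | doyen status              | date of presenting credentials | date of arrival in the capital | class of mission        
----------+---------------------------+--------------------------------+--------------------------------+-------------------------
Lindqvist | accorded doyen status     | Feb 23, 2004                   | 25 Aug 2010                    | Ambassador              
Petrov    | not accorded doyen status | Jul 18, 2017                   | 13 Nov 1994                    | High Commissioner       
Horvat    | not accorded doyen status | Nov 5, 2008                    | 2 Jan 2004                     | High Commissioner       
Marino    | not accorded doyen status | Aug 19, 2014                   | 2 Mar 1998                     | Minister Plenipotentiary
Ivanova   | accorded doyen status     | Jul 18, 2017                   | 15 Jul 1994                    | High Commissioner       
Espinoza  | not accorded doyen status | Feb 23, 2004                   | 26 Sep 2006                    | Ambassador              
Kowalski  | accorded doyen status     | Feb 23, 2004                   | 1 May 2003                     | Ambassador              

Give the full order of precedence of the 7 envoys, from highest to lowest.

Kowalski, Espinoza, Lindqvist, Horvat, Ivanova, Petrov, Marino

By class of mission: Kowalski, Espinoza and Lindqvist (Ambassador); then Horvat, Ivanova and Petrov (High Commissioner); then Marino (Minister Plenipotentiary).
Kowalski, Espinoza and Lindqvist all have date of presenting credentials Feb 23, 2004, so the next rule applies.
Among Kowalski, Espinoza and Lindqvist, by date of arrival in the capital (earlier first): Kowalski (1 May 2003) before Espinoza (26 Sep 2006) before Lindqvist (25 Aug 2010).
Among Horvat, Ivanova and Petrov, by date of presenting credentials (earlier first): Horvat (Nov 5, 2008) before Ivanova and Petrov (Jul 18, 2017).
Among Ivanova and Petrov, by date of arrival in the capital (earlier first): Ivanova (15 Jul 1994) before Petrov (13 Nov 1994).
Full order: Kowalski, Espinoza, Lindqvist, Horvat, Ivanova, Petrov, Marino.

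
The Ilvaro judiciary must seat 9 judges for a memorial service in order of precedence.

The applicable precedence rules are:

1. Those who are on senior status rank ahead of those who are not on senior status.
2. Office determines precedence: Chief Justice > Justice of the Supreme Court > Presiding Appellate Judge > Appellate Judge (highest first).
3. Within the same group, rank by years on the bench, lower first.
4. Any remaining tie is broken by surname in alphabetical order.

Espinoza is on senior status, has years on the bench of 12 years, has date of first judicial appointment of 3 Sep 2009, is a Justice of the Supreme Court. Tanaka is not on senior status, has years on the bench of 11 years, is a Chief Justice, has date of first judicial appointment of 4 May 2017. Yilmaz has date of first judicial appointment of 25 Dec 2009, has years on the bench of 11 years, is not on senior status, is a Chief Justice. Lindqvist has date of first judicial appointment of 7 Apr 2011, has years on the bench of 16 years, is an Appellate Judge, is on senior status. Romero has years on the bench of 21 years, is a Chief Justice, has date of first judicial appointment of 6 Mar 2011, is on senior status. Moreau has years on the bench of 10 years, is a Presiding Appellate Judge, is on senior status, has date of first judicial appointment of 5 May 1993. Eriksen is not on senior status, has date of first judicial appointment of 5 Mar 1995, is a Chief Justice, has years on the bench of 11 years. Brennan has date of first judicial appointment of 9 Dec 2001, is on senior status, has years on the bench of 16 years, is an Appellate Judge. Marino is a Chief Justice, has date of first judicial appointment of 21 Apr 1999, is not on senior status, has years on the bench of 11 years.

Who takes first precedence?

By the first rule: Romero, Espinoza, Moreau, Brennan and Lindqvist (each on senior status); then Eriksen, Marino, Tanaka and Yilmaz (each not on senior status).
Among Romero, Espinoza, Moreau, Brennan and Lindqvist, by office: Romero (Chief Justice) before Espinoza (Justice of the Supreme Court) before Moreau (Presiding Appellate Judge) before Brennan and Lindqvist (Appellate Judge).
Brennan and Lindqvist both have years on the bench 16 years, so the next rule applies.
Among Brennan and Lindqvist, alphabetically by surname: Brennan before Lindqvist.
Eriksen, Marino, Tanaka and Yilmaz are each Chief Justice, so the next rule applies.
Eriksen, Marino, Tanaka and Yilmaz all have years on the bench 11 years, so the next rule applies.
Among Eriksen, Marino, Tanaka and Yilmaz, alphabetically by surname: Eriksen before Marino before Tanaka before Yilmaz.
Order: Romero, Espinoza, Moreau, Brennan, Lindqvist, Eriksen, Marino, Tanaka, Yilmaz.

Romero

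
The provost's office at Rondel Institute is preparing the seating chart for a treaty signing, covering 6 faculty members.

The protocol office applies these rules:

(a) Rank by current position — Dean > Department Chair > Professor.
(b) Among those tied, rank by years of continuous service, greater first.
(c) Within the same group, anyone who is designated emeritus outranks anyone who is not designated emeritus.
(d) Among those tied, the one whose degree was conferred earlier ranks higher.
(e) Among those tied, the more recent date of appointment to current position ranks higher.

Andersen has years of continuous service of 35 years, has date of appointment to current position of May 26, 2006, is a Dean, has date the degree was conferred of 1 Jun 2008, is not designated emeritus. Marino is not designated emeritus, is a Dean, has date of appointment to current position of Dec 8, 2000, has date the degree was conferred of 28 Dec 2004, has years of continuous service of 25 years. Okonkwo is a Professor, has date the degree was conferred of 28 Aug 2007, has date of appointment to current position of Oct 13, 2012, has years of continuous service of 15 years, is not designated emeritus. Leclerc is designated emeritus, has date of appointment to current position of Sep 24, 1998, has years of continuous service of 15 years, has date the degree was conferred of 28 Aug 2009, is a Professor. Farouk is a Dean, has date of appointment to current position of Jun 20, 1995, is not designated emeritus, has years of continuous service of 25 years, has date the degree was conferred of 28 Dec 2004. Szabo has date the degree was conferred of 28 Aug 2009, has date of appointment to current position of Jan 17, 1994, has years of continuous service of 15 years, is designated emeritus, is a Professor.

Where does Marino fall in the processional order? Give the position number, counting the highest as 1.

By current position: Andersen, Marino and Farouk (Dean); then Leclerc, Szabo and Okonkwo (Professor).
Among Andersen, Marino and Farouk, by years of continuous service (higher first): Andersen (35 years) before Marino and Farouk (25 years).
Marino and Farouk are each not designated emeritus, so the next rule applies.
Marino and Farouk both have date the degree was conferred 28 Dec 2004, so the next rule applies.
Among Marino and Farouk, by date of appointment to current position (later first): Marino (Dec 8, 2000) before Farouk (Jun 20, 1995).
Leclerc, Szabo and Okonkwo all have years of continuous service 15 years, so the next rule applies.
Among Leclerc, Szabo and Okonkwo, designated emeritus before not designated emeritus: Leclerc and Szabo (designated emeritus) before Okonkwo (not designated emeritus).
Leclerc and Szabo both have date the degree was conferred 28 Aug 2009, so the next rule applies.
Among Leclerc and Szabo, by date of appointment to current position (later first): Leclerc (Sep 24, 1998) before Szabo (Jan 17, 1994).
Order: Andersen, Marino, Farouk, Leclerc, Szabo, Okonkwo. So position 2.

2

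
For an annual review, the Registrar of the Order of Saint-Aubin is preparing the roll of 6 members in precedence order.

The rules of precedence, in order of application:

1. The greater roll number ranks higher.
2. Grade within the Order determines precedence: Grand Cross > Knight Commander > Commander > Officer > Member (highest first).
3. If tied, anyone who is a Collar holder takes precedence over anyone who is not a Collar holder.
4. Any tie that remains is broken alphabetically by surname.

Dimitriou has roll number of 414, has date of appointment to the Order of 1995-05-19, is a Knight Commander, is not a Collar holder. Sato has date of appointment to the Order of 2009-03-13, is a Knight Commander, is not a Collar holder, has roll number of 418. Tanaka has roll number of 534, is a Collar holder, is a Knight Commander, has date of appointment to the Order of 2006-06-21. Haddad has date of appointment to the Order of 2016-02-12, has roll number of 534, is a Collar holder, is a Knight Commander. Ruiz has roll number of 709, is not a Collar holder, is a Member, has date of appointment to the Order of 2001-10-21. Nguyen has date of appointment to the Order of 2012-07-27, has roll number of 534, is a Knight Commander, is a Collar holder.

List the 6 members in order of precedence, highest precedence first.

Ruiz, Haddad, Nguyen, Tanaka, Sato, Dimitriou

By roll number (higher first): Ruiz (709); then Haddad, Nguyen and Tanaka (each 534); then Sato (418); then Dimitriou (414).
Haddad, Nguyen and Tanaka are each Knight Commander, so the next rule applies.
Haddad, Nguyen and Tanaka are each a Collar holder, so the next rule applies.
Among Haddad, Nguyen and Tanaka, alphabetically by surname: Haddad before Nguyen before Tanaka.
Full order: Ruiz, Haddad, Nguyen, Tanaka, Sato, Dimitriou.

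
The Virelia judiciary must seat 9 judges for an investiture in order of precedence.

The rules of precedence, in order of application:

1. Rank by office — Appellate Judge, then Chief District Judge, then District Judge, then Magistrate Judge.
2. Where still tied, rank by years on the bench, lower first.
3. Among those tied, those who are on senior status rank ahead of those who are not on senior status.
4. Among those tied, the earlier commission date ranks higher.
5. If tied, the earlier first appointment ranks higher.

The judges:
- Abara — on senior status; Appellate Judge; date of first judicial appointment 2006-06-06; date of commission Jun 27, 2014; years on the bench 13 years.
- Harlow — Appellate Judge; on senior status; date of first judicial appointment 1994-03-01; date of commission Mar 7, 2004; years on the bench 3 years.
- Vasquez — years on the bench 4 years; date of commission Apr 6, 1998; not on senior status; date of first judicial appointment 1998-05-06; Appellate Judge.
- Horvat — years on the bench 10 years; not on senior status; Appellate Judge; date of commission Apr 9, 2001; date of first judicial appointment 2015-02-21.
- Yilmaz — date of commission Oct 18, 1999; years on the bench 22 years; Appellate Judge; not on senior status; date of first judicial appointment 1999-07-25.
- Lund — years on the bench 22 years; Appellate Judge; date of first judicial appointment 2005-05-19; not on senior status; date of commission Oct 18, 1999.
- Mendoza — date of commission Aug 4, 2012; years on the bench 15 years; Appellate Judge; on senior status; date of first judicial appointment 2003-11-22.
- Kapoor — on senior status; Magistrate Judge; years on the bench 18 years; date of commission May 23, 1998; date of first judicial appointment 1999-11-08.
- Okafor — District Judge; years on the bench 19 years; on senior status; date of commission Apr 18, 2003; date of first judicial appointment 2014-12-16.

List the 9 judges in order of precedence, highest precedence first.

By office: Harlow, Vasquez, Horvat, Abara, Mendoza, Yilmaz and Lund (Appellate Judge); then Okafor (District Judge); then Kapoor (Magistrate Judge).
Among Harlow, Vasquez, Horvat, Abara, Mendoza, Yilmaz and Lund, by years on the bench (lower first): Harlow (3 years) before Vasquez (4 years) before Horvat (10 years) before Abara (13 years) before Mendoza (15 years) before Yilmaz and Lund (22 years).
Yilmaz and Lund are each not on senior status, so the next rule applies.
Yilmaz and Lund both have date of commission Oct 18, 1999, so the next rule applies.
Among Yilmaz and Lund, by date of first judicial appointment (earlier first): Yilmaz (1999-07-25) before Lund (2005-05-19).
Full order: Harlow, Vasquez, Horvat, Abara, Mendoza, Yilmaz, Lund, Okafor, Kapoor.

Harlow, Vasquez, Horvat, Abara, Mendoza, Yilmaz, Lund, Okafor, Kapoor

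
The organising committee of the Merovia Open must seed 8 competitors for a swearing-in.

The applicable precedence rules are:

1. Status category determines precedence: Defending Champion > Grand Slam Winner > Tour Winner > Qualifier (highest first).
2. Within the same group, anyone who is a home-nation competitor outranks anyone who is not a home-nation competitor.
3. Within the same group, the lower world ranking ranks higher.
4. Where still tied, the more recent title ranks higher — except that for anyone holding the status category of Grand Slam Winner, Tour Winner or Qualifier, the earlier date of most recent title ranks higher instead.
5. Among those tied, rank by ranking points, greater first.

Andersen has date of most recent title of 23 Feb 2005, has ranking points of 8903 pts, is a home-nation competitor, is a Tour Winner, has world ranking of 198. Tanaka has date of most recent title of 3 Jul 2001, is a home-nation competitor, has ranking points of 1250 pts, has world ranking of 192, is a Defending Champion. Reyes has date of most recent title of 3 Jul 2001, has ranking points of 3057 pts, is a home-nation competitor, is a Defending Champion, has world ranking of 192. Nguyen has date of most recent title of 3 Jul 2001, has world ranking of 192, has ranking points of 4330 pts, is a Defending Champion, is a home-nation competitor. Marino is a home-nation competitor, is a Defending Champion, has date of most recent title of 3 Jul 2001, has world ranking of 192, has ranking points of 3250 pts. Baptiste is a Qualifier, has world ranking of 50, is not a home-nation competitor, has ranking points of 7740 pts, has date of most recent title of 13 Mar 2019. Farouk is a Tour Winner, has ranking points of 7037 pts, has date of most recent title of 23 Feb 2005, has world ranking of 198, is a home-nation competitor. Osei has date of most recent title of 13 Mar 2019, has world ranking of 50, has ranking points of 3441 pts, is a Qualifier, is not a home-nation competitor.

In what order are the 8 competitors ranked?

By status category: Nguyen, Marino, Reyes and Tanaka (Defending Champion); then Andersen and Farouk (Tour Winner); then Baptiste and Osei (Qualifier).
Nguyen, Marino, Reyes and Tanaka are each a home-nation competitor, so the next rule applies.
Nguyen, Marino, Reyes and Tanaka all have world ranking 192, so the next rule applies.
Nguyen, Marino, Reyes and Tanaka all have date of most recent title 3 Jul 2001, so the next rule applies.
Among Nguyen, Marino, Reyes and Tanaka, by ranking points (higher first): Nguyen (4330 pts) before Marino (3250 pts) before Reyes (3057 pts) before Tanaka (1250 pts).
Andersen and Farouk are each a home-nation competitor, so the next rule applies.
Andersen and Farouk both have world ranking 198, so the next rule applies.
Andersen and Farouk both have date of most recent title 23 Feb 2005, so the next rule applies.
Among Andersen and Farouk, by ranking points (higher first): Andersen (8903 pts) before Farouk (7037 pts).
Baptiste and Osei are each not a home-nation competitor, so the next rule applies.
Baptiste and Osei both have world ranking 50, so the next rule applies.
Baptiste and Osei both have date of most recent title 13 Mar 2019, so the next rule applies.
Among Baptiste and Osei, by ranking points (higher first): Baptiste (7740 pts) before Osei (3441 pts).
Full order: Nguyen, Marino, Reyes, Tanaka, Andersen, Farouk, Baptiste, Osei.

Nguyen, Marino, Reyes, Tanaka, Andersen, Farouk, Baptiste, Osei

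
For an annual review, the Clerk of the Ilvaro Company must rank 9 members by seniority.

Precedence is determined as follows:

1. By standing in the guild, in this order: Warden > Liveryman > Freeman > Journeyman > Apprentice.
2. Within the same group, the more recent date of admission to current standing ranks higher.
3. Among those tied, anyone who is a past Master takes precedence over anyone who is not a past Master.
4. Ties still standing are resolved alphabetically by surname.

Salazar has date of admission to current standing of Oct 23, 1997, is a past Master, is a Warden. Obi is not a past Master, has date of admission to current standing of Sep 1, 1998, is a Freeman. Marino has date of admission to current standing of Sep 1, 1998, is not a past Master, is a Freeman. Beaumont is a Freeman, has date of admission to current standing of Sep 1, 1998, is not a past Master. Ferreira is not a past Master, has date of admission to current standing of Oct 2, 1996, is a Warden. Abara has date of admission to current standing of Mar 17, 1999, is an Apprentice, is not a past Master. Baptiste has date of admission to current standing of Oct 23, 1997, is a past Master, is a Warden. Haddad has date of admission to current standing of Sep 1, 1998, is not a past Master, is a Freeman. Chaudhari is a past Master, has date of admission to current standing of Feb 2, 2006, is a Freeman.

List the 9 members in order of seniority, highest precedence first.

By standing in the guild: Baptiste, Salazar and Ferreira (Warden); then Chaudhari, Beaumont, Haddad, Marino and Obi (Freeman); then Abara (Apprentice).
Among Baptiste, Salazar and Ferreira, by date of admission to current standing (later first): Baptiste and Salazar (Oct 23, 1997) before Ferreira (Oct 2, 1996).
Baptiste and Salazar are each a past Master, so the next rule applies.
Among Baptiste and Salazar, alphabetically by surname: Baptiste before Salazar.
Among Chaudhari, Beaumont, Haddad, Marino and Obi, by date of admission to current standing (later first): Chaudhari (Feb 2, 2006) before Beaumont, Haddad, Marino and Obi (Sep 1, 1998).
Beaumont, Haddad, Marino and Obi are each not a past Master, so the next rule applies.
Among Beaumont, Haddad, Marino and Obi, alphabetically by surname: Beaumont before Haddad before Marino before Obi.
Full order: Baptiste, Salazar, Ferreira, Chaudhari, Beaumont, Haddad, Marino, Obi, Abara.

Baptiste, Salazar, Ferreira, Chaudhari, Beaumont, Haddad, Marino, Obi, Abara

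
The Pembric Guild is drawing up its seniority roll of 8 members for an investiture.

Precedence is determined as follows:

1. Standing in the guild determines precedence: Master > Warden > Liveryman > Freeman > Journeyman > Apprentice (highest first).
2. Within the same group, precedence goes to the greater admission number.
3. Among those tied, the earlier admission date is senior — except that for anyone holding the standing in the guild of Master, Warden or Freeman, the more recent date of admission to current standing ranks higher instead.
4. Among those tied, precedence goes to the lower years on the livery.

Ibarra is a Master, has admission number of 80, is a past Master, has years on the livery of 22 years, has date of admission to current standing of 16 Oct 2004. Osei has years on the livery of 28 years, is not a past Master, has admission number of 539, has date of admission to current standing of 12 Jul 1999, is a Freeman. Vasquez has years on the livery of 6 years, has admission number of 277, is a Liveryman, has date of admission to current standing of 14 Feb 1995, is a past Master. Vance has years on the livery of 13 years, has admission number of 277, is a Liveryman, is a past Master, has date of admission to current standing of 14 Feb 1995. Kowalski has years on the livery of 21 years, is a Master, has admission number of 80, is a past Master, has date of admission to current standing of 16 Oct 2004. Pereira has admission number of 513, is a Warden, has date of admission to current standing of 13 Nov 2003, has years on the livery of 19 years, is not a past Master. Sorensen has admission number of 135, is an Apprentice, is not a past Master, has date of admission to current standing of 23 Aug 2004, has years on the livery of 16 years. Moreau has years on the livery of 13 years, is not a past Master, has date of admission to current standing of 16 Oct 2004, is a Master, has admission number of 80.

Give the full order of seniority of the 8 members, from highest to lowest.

Moreau, Kowalski, Ibarra, Pereira, Vasquez, Vance, Osei, Sorensen

By standing in the guild: Moreau, Kowalski and Ibarra (Master); then Pereira (Warden); then Vasquez and Vance (Liveryman); then Osei (Freeman); then Sorensen (Apprentice).
Moreau, Kowalski and Ibarra all have admission number 80, so the next rule applies.
Moreau, Kowalski and Ibarra all have date of admission to current standing 16 Oct 2004, so the next rule applies.
Among Moreau, Kowalski and Ibarra, by years on the livery (lower first): Moreau (13 years) before Kowalski (21 years) before Ibarra (22 years).
Vasquez and Vance both have admission number 277, so the next rule applies.
Vasquez and Vance both have date of admission to current standing 14 Feb 1995, so the next rule applies.
Among Vasquez and Vance, by years on the livery (lower first): Vasquez (6 years) before Vance (13 years).
Full order: Moreau, Kowalski, Ibarra, Pereira, Vasquez, Vance, Osei, Sorensen.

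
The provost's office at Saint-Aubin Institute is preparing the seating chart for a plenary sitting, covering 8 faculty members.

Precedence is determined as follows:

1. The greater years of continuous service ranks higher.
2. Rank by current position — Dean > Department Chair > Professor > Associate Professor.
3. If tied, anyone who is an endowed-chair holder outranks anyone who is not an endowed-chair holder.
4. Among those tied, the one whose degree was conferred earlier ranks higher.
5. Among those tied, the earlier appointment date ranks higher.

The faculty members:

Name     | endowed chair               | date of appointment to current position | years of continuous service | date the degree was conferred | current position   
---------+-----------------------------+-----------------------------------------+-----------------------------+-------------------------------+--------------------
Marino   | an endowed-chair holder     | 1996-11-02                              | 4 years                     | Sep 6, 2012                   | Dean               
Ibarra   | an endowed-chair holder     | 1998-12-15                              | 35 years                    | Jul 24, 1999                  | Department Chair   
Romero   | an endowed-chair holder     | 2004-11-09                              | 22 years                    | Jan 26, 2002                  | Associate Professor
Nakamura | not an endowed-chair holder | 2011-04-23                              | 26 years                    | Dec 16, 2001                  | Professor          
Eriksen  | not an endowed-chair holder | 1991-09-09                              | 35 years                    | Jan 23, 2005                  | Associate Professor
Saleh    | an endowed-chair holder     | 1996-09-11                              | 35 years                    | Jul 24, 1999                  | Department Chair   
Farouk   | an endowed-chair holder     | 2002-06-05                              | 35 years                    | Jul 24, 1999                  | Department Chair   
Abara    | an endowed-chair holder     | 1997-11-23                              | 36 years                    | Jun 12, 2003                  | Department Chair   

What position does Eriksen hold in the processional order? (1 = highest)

By years of continuous service (higher first): Abara (36 years); then Saleh, Ibarra, Farouk and Eriksen (each 35 years); then Nakamura (26 years); then Romero (22 years); then Marino (4 years).
Among Saleh, Ibarra, Farouk and Eriksen, by current position: Saleh, Ibarra and Farouk (Department Chair) before Eriksen (Associate Professor).
Saleh, Ibarra and Farouk are each an endowed-chair holder, so the next rule applies.
Saleh, Ibarra and Farouk all have date the degree was conferred Jul 24, 1999, so the next rule applies.
Among Saleh, Ibarra and Farouk, by date of appointment to current position (earlier first): Saleh (1996-09-11) before Ibarra (1998-12-15) before Farouk (2002-06-05).
Order: Abara, Saleh, Ibarra, Farouk, Eriksen, Nakamura, Romero, Marino. So position 5.

5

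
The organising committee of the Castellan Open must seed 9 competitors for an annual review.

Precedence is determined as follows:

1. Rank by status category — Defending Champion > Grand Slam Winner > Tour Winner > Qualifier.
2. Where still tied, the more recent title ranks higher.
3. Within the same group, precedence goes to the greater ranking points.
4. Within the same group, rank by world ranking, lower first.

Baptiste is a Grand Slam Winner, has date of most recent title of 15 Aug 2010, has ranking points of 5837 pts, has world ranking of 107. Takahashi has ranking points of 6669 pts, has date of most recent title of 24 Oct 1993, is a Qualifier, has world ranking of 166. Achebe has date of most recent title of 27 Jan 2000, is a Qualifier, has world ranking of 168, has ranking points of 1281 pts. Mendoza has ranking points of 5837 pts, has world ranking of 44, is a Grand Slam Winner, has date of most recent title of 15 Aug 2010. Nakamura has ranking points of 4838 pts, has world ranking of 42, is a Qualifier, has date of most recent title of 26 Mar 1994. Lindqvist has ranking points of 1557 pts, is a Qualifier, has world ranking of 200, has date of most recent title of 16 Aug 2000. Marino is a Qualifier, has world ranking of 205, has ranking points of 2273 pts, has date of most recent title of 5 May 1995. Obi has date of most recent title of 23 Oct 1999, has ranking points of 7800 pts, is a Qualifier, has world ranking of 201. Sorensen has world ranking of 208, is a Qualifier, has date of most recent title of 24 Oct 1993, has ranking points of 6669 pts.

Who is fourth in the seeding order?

Achebe

By status category: Mendoza and Baptiste (Grand Slam Winner); then Lindqvist, Achebe, Obi, Marino, Nakamura, Takahashi and Sorensen (Qualifier).
Mendoza and Baptiste both have date of most recent title 15 Aug 2010, so the next rule applies.
Mendoza and Baptiste both have ranking points 5837 pts, so the next rule applies.
Among Mendoza and Baptiste, by world ranking (lower first): Mendoza (44) before Baptiste (107).
Among Lindqvist, Achebe, Obi, Marino, Nakamura, Takahashi and Sorensen, by date of most recent title (later first): Lindqvist (16 Aug 2000) before Achebe (27 Jan 2000) before Obi (23 Oct 1999) before Marino (5 May 1995) before Nakamura (26 Mar 1994) before Takahashi and Sorensen (24 Oct 1993).
Takahashi and Sorensen both have ranking points 6669 pts, so the next rule applies.
Among Takahashi and Sorensen, by world ranking (lower first): Takahashi (166) before Sorensen (208).
Order: Mendoza, Baptiste, Lindqvist, Achebe, Obi, Marino, Nakamura, Takahashi, Sorensen.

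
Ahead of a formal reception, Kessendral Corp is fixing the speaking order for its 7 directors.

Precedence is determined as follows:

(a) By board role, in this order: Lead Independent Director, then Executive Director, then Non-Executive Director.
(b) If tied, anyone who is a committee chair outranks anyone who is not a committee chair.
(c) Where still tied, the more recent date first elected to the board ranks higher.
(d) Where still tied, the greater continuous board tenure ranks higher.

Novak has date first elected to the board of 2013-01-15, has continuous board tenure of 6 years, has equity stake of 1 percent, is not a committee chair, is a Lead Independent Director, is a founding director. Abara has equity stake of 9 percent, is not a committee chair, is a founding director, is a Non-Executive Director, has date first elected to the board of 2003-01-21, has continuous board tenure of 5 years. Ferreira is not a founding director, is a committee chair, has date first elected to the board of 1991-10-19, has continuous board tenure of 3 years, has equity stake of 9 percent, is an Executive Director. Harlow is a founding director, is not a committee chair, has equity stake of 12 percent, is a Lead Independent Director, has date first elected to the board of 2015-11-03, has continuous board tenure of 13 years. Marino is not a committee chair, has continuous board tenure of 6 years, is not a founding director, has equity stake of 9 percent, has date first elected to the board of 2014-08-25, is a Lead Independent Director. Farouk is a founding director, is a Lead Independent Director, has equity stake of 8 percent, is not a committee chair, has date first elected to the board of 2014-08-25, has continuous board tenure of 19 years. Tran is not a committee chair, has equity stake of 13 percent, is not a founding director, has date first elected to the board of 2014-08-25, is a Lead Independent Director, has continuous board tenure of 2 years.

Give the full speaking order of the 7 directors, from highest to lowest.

Harlow, Farouk, Marino, Tran, Novak, Ferreira, Abara

By board role: Harlow, Farouk, Marino, Tran and Novak (Lead Independent Director); then Ferreira (Executive Director); then Abara (Non-Executive Director).
Harlow, Farouk, Marino, Tran and Novak are each not a committee chair, so the next rule applies.
Among Harlow, Farouk, Marino, Tran and Novak, by date first elected to the board (later first): Harlow (2015-11-03) before Farouk, Marino and Tran (2014-08-25) before Novak (2013-01-15).
Among Farouk, Marino and Tran, by continuous board tenure (higher first): Farouk (19 years) before Marino (6 years) before Tran (2 years).
Full order: Harlow, Farouk, Marino, Tran, Novak, Ferreira, Abara.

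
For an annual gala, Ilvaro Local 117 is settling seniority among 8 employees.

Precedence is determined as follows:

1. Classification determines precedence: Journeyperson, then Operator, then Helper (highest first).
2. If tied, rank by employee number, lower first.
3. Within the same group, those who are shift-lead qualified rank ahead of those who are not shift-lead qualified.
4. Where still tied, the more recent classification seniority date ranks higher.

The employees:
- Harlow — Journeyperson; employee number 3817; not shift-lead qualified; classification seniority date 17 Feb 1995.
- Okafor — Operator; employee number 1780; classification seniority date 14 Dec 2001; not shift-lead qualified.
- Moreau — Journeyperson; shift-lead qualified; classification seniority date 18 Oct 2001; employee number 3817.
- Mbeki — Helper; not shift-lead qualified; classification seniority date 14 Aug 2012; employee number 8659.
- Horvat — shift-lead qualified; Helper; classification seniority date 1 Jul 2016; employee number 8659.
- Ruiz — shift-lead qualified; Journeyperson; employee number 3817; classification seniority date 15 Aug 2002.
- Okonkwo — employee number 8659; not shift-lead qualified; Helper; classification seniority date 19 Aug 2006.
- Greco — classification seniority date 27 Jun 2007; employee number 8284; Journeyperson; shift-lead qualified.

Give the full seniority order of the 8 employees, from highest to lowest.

By classification: Ruiz, Moreau, Harlow and Greco (Journeyperson); then Okafor (Operator); then Horvat, Mbeki and Okonkwo (Helper).
Among Ruiz, Moreau, Harlow and Greco, by employee number (lower first): Ruiz, Moreau and Harlow (3817) before Greco (8284).
Among Ruiz, Moreau and Harlow, shift-lead qualified before not shift-lead qualified: Ruiz and Moreau (shift-lead qualified) before Harlow (not shift-lead qualified).
Among Ruiz and Moreau, by classification seniority date (later first): Ruiz (15 Aug 2002) before Moreau (18 Oct 2001).
Horvat, Mbeki and Okonkwo all have employee number 8659, so the next rule applies.
Among Horvat, Mbeki and Okonkwo, shift-lead qualified before not shift-lead qualified: Horvat (shift-lead qualified) before Mbeki and Okonkwo (not shift-lead qualified).
Among Mbeki and Okonkwo, by classification seniority date (later first): Mbeki (14 Aug 2012) before Okonkwo (19 Aug 2006).
Full order: Ruiz, Moreau, Harlow, Greco, Okafor, Horvat, Mbeki, Okonkwo.

Ruiz, Moreau, Harlow, Greco, Okafor, Horvat, Mbeki, Okonkwo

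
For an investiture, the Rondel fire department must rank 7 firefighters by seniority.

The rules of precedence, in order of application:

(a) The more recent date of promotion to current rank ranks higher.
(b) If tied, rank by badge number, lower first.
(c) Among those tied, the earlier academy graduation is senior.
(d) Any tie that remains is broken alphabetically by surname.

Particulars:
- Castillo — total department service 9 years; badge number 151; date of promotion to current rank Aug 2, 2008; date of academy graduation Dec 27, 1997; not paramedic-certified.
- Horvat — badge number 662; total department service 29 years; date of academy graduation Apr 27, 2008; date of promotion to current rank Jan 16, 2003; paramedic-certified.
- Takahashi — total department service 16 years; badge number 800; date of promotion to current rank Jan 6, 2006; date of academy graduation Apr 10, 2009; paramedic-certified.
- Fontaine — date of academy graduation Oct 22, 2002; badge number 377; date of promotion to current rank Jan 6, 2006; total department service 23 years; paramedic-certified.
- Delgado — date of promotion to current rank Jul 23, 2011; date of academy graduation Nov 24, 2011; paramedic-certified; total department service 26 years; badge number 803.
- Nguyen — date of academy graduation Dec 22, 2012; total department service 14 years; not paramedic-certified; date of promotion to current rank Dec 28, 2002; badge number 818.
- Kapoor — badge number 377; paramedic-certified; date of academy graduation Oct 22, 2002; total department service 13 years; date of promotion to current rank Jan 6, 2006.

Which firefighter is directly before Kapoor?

Fontaine

By date of promotion to current rank (later first): Delgado (Jul 23, 2011); then Castillo (Aug 2, 2008); then Fontaine, Kapoor and Takahashi (each Jan 6, 2006); then Horvat (Jan 16, 2003); then Nguyen (Dec 28, 2002).
Among Fontaine, Kapoor and Takahashi, by badge number (lower first): Fontaine and Kapoor (377) before Takahashi (800).
Fontaine and Kapoor both have date of academy graduation Oct 22, 2002, so the next rule applies.
Among Fontaine and Kapoor, alphabetically by surname: Fontaine before Kapoor.
Order: Delgado, Castillo, Fontaine, Kapoor, Takahashi, Horvat, Nguyen.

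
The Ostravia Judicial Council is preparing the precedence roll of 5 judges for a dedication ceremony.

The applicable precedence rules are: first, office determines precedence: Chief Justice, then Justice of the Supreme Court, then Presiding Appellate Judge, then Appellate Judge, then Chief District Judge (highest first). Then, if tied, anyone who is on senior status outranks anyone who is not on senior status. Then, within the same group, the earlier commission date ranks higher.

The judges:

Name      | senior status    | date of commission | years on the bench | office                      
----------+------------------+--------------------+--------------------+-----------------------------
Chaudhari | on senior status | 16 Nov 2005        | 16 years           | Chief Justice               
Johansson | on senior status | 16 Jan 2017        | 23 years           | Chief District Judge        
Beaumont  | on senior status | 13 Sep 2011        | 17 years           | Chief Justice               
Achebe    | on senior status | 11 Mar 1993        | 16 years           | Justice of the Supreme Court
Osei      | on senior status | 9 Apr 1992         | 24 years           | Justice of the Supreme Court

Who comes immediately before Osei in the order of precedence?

By office: Chaudhari and Beaumont (Chief Justice); then Osei and Achebe (Justice of the Supreme Court); then Johansson (Chief District Judge).
Chaudhari and Beaumont are each on senior status, so the next rule applies.
Among Chaudhari and Beaumont, by date of commission (earlier first): Chaudhari (16 Nov 2005) before Beaumont (13 Sep 2011).
Osei and Achebe are each on senior status, so the next rule applies.
Among Osei and Achebe, by date of commission (earlier first): Osei (9 Apr 1992) before Achebe (11 Mar 1993).
Order: Chaudhari, Beaumont, Osei, Achebe, Johansson.

Beaumont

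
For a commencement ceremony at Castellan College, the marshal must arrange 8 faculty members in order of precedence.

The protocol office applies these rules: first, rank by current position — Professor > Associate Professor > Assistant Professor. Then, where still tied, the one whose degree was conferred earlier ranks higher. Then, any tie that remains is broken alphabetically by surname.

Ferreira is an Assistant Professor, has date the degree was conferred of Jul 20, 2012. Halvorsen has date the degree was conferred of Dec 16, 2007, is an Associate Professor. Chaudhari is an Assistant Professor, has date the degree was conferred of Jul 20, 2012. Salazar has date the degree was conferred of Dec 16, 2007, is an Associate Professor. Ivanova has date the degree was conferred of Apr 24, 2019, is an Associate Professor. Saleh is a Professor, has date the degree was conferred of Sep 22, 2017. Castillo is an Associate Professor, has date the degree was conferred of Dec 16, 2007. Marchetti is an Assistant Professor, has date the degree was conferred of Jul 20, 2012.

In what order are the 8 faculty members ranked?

By current position: Saleh (Professor); then Castillo, Halvorsen, Salazar and Ivanova (Associate Professor); then Chaudhari, Ferreira and Marchetti (Assistant Professor).
Among Castillo, Halvorsen, Salazar and Ivanova, by date the degree was conferred (earlier first): Castillo, Halvorsen and Salazar (Dec 16, 2007) before Ivanova (Apr 24, 2019).
Among Castillo, Halvorsen and Salazar, alphabetically by surname: Castillo before Halvorsen before Salazar.
Chaudhari, Ferreira and Marchetti all have date the degree was conferred Jul 20, 2012, so the next rule applies.
Among Chaudhari, Ferreira and Marchetti, alphabetically by surname: Chaudhari before Ferreira before Marchetti.
Full order: Saleh, Castillo, Halvorsen, Salazar, Ivanova, Chaudhari, Ferreira, Marchetti.

Saleh, Castillo, Halvorsen, Salazar, Ivanova, Chaudhari, Ferreira, Marchetti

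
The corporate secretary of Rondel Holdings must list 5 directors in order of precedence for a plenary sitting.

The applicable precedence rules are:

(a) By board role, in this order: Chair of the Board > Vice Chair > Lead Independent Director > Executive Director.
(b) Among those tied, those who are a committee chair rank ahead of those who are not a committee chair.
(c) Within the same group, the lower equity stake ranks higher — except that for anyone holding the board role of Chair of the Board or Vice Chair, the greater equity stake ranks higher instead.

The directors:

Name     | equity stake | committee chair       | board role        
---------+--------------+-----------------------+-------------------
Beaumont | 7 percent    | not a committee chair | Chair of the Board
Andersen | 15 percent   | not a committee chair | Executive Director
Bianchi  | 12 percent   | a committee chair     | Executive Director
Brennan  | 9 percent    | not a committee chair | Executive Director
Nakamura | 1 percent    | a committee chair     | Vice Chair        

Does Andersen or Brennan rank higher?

By board role: Beaumont (Chair of the Board); then Nakamura (Vice Chair); then Bianchi, Brennan and Andersen (Executive Director).
Among Bianchi, Brennan and Andersen, a committee chair before not a committee chair: Bianchi (a committee chair) before Brennan and Andersen (not a committee chair).
Among Brennan and Andersen, by equity stake (lower first): Brennan (9 percent) before Andersen (15 percent).
So Brennan takes precedence.

Brennan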